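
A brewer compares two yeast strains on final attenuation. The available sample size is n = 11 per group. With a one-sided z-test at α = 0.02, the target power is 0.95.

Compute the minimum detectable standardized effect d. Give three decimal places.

d ≈ 1.577

Need Φ(δ − 2.054) = 0.95, so δ = 2.054 + 1.645 = 3.699.
δ = d·√(n/2) ⇒ d = δ/√(n/2) = 3.699/√(11/2) = 1.5771.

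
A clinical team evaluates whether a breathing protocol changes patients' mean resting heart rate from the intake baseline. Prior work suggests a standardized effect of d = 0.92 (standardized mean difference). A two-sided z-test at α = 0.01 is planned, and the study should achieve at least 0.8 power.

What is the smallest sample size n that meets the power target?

For power 0.8 need Φ(δ − z_{0.005}) = 0.8, so δ = z_{0.005} + z_{0.20} = 2.576 + 0.842 = 3.417.
(The Φ(−δ − z_{α/2}) term is vanishingly small for δ > 0 and is dropped in the standard sample-size formula.)
δ = d·√n ⇒ n = (δ/d)² = (3.417 / 0.92)² = 13.80.
Round up to the next whole unit.

n = 14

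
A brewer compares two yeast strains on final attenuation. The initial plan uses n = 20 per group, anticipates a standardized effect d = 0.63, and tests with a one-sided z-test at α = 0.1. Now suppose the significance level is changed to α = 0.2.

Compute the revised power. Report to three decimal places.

δ = d·√(n/2) = 0.63 × √(20/2) = 1.9922 (unchanged). New critical value: z_{0.2} = 0.842.
Revised power = Φ(δ − 0.842) = Φ(1.151) = 0.8751.

Power ≈ 0.875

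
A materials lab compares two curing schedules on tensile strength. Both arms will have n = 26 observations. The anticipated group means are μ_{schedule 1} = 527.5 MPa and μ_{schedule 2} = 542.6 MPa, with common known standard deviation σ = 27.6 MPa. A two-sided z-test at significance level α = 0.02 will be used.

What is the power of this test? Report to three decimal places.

Standardized effect: d = |μ_{schedule 1} − μ_{schedule 2}| / σ = |527.5 − 542.6| / 27.6 = 0.5471
Noncentrality parameter: δ = d·√(n/2) = 0.5471 × √(26/2) = 1.9726
Critical value for a two-sided test at α = 0.02: z_{α/2} = 2.326.
Power = Φ(δ − 2.326) + Φ(−δ − 2.326) = Φ(-0.354) + Φ(-4.299) = 0.3618 + 0.0000 = 0.3618.

Power ≈ 0.362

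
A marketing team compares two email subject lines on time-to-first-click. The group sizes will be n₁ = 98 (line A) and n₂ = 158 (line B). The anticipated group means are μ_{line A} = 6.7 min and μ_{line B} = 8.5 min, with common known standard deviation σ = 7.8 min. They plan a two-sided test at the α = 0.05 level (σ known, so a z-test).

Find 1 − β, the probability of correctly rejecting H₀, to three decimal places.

Standardized effect: d = |μ_{line A} − μ_{line B}| / σ = |6.7 − 8.5| / 7.8 = 0.2308
Noncentrality parameter: δ = d / √(1/n₁ + 1/n₂) = 0.2308 / √(1/98 + 1/158) = 1.7947
Critical value for a two-sided test at α = 0.05: z_{α/2} = 1.960.
Power = Φ(δ − 1.960) + Φ(−δ − 1.960) = Φ(-0.165) + Φ(-3.755) = 0.4344 + 0.0001 = 0.4345.

Power ≈ 0.434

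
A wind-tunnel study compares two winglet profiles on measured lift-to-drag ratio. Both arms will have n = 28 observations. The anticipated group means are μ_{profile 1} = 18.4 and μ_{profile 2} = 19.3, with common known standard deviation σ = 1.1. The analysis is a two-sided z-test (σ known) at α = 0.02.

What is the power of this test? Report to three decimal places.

Standardized effect: d = |μ_{profile 1} − μ_{profile 2}| / σ = |18.4 − 19.3| / 1.1 = 0.8182
Noncentrality parameter: δ = d·√(n/2) = 0.8182 × √(28/2) = 3.0614
Critical value for a two-sided test at α = 0.02: z_{α/2} = 2.326.
Power = Φ(δ − 2.326) + Φ(−δ − 2.326) = Φ(0.735) + Φ(-5.388) = 0.7688 + 0.0000 = 0.7688.

Power ≈ 0.769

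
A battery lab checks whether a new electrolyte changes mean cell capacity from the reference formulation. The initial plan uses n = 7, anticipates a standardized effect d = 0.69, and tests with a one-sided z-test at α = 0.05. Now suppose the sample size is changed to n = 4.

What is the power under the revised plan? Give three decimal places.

With n = 4: δ = d·√n = 0.69 × √4 = 1.3800. Critical value z_{0.05} = 1.645.
Revised power = P(Z > 1.645 − δ) = Φ(-0.265) = 0.3956.

Power ≈ 0.396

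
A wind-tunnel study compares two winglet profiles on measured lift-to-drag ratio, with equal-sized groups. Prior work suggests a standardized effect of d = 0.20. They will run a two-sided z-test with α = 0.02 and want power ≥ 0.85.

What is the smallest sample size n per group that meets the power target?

For power 0.85 need Φ(δ − z_{0.01}) = 0.85, so δ = z_{0.01} + z_{0.15} = 2.326 + 1.036 = 3.363.
(For δ > 0 the lower-tail rejection region contributes negligibly to power, so the one-term inversion is standard.)
δ = d·√(n/2) ⇒ n = 2(δ/d)² = 2 × (3.363 / 0.20)² = 565.41.
Round up to the next whole unit.

n = 566 per group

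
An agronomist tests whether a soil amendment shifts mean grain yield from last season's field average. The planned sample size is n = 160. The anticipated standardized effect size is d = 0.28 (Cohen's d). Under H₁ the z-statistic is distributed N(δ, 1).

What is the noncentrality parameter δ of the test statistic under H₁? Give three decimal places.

The noncentrality parameter scales effect size by the design's sample-size factor: δ = d·√n = 0.28 × √160 = 3.5418

δ ≈ 3.542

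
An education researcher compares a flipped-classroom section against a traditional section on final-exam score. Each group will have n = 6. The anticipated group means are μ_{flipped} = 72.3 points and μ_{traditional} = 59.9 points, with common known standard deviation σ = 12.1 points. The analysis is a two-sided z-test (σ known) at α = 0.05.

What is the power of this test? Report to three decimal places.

Power ≈ 0.427

Standardized effect: d = |μ_{flipped} − μ_{traditional}| / σ = |72.3 − 59.9| / 12.1 = 1.0248
Noncentrality parameter: δ = d·√(n/2) = 1.0248 × √(6/2) = 1.7750
Two-sided α = 0.05 → critical value z_{0.025} = 1.960.
Power = Φ(δ − 1.960) + Φ(−δ − 1.960) = Φ(-0.185) + Φ(-3.735) = 0.4266 + 0.0001 = 0.4267.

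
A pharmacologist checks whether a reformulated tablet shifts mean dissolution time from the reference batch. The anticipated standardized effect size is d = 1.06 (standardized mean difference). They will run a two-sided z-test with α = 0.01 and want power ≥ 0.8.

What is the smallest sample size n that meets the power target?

n = 11

For power 0.8 need Φ(δ − z_{0.005}) = 0.8, so δ = z_{0.005} + z_{0.20} = 2.576 + 0.842 = 3.417.
(Ignoring the negligible lower-tail rejection probability gives the usual closed-form inversion.)
δ = d·√n ⇒ n = (δ/d)² = (3.417 / 1.06)² = 10.39.
Rounding up, n = 11.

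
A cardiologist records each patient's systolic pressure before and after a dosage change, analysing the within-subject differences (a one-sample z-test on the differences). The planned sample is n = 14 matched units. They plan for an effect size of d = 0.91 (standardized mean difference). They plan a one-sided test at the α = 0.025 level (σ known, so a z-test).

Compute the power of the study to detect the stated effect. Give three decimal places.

Noncentrality parameter: δ = d·√n = 0.91 × √14 = 3.4049
Critical value for a one-sided test at α = 0.025: z_α = 1.960.
Power = P(Z > 1.960 − δ) = Φ(1.445) = 0.9258.

Power ≈ 0.926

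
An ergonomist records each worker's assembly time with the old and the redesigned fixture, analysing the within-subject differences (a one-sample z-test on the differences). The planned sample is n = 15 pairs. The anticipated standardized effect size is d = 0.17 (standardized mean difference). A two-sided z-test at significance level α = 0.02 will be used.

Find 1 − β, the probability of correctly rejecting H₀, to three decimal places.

Noncentrality parameter: δ = d·√n = 0.17 × √15 = 0.6584
Critical value for a two-sided test at α = 0.02: z_{α/2} = 2.326.
Power = Φ(δ − 2.326) + Φ(−δ − 2.326) = Φ(-1.668) + Φ(-2.985) = 0.0477 + 0.0014 = 0.0491.

Power ≈ 0.049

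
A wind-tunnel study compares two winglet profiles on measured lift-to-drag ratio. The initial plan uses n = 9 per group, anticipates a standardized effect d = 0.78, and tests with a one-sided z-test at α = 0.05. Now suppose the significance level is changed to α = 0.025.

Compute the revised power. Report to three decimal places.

Power ≈ 0.380

δ = d·√(n/2) = 0.78 × √(9/2) = 1.6546 (unchanged). New critical value: z_{0.025} = 1.960.
Revised power = P(Z > 1.960 − δ) = Φ(-0.305) = 0.3801.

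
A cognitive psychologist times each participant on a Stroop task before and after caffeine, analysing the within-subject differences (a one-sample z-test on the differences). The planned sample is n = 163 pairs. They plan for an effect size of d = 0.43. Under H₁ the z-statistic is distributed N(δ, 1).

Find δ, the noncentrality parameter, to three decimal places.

The noncentrality parameter scales effect size by the design's sample-size factor: δ = d·√n = 0.43 × √163 = 5.4899

δ ≈ 5.490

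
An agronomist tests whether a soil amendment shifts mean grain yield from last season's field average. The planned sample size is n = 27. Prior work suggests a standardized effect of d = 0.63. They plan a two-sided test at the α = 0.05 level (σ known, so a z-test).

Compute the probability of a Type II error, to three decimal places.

Noncentrality parameter: δ = d·√n = 0.63 × √27 = 3.2736
Critical value for a two-sided test at α = 0.05: z_{α/2} = 1.960.
Power = Φ(δ − 1.960) + Φ(−δ − 1.960) = Φ(1.314) + Φ(-5.234) = 0.9055 + 0.0000 = 0.9055.
Type II error: β = 1 − power = 1 − 0.9055 = 0.0945.

β ≈ 0.094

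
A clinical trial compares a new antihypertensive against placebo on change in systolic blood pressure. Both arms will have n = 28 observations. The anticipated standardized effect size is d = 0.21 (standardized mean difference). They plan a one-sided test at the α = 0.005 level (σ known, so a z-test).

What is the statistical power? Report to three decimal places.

Noncentrality parameter: δ = d·√(n/2) = 0.21 × √(28/2) = 0.7857
Critical value for a one-sided test at α = 0.005: z_α = 2.576.
Power = Φ(δ − 2.576) = Φ(-1.790) = 0.0367.

Power ≈ 0.037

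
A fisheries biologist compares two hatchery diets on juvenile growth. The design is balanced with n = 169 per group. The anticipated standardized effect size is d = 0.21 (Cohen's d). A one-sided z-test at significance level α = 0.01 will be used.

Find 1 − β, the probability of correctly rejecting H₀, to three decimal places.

Power ≈ 0.346

Noncentrality parameter: δ = d·√(n/2) = 0.21 × √(169/2) = 1.9304
One-sided α = 0.01 → critical value z_{0.01} = 2.326.
Power = P(Z > 2.326 − δ) = Φ(-0.396) = 0.3461.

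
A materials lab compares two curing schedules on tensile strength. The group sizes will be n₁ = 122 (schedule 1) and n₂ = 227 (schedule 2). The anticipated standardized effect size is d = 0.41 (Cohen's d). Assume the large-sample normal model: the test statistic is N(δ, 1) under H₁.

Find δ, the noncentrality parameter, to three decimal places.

δ ≈ 3.652

δ = d / √(1/n₁ + 1/n₂) = 0.41 / √(1/122 + 1/227) = 3.6523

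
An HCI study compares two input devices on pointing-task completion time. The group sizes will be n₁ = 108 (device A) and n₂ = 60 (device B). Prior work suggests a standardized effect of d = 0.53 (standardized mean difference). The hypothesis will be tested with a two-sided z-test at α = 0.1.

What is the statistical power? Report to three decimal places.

Noncentrality parameter: δ = d / √(1/n₁ + 1/n₂) = 0.53 / √(1/108 + 1/60) = 3.2916
Two-sided α = 0.1 → critical value z_{0.05} = 1.645.
Power = Φ(δ − 1.645) + Φ(−δ − 1.645) = Φ(1.647) + Φ(-4.936) = 0.9502 + 0.0000 = 0.9502.

Power ≈ 0.950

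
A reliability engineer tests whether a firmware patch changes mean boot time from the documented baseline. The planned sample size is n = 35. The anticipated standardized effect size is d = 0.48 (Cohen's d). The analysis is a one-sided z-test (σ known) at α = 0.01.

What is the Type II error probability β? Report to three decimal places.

β ≈ 0.304

Noncentrality parameter: δ = d·√n = 0.48 × √35 = 2.8397
One-sided α = 0.01 → critical value z_{0.01} = 2.326.
Power = Φ(δ − 2.326) = Φ(0.513) = 0.6962.
Type II error: β = 1 − power = 1 − 0.6962 = 0.3038.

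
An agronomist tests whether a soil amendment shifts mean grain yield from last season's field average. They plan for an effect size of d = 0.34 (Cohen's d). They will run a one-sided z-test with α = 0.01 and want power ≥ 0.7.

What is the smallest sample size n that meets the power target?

n = 71

For power 0.7 need Φ(δ − z_{0.01}) = 0.7, so δ = z_{0.01} + z_{0.30} = 2.326 + 0.524 = 2.851.
δ = d·√n ⇒ n = (δ/d)² = (2.851 / 0.34)² = 70.30.
Rounding up, n = 71.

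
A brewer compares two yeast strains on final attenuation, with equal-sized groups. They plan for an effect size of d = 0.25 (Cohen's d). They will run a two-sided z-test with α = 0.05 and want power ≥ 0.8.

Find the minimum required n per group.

Set Φ(δ − 1.960) = 0.8; then δ − 1.960 = Φ⁻¹(0.8) = 0.842, giving δ = 2.802.
(For δ > 0 the lower-tail rejection region contributes negligibly to power, so the one-term inversion is standard.)
δ = d·√(n/2) ⇒ n = 2(δ/d)² = 2 × (2.802 / 0.25)² = 251.16.
Round up to the next whole unit.

n = 252 per group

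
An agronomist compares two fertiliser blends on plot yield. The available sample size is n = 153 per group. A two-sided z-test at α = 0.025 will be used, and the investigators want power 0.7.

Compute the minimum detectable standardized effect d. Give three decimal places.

d ≈ 0.316

Required noncentrality: δ = z_{0.0125} + z_{0.30} = 2.241 + 0.524 = 2.766.
(Lower-tail contribution to power is negligible for δ > 0.)
δ = d·√(n/2) ⇒ d = δ/√(n/2) = 2.766/√(153/2) = 0.3162.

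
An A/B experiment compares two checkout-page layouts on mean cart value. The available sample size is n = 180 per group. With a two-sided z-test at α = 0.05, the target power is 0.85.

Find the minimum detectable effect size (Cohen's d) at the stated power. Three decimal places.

Need Φ(δ − 1.960) = 0.85, so δ = 1.960 + 1.036 = 2.996.
(The second rejection-region term Φ(−δ − z_{α/2}) is negligible and dropped.)
δ = d·√(n/2) ⇒ d = δ/√(n/2) = 2.996/√(180/2) = 0.3158.

d ≈ 0.316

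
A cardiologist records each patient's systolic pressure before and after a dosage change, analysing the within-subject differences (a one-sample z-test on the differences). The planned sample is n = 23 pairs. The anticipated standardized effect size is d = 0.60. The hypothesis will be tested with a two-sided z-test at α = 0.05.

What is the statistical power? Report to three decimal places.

Noncentrality parameter: δ = d·√n = 0.60 × √23 = 2.8775
Critical value for a two-sided test at α = 0.05: z_{α/2} = 1.960.
Power = Φ(δ − 1.960) + Φ(−δ − 1.960) = Φ(0.918) + Φ(-4.837) = 0.8206 + 0.0000 = 0.8206.

Power ≈ 0.821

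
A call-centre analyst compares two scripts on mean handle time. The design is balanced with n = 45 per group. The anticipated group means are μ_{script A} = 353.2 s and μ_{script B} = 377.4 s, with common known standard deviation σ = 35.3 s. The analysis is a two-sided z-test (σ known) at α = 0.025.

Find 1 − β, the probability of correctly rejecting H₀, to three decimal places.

Standardized effect: d = |μ_{script A} − μ_{script B}| / σ = |353.2 − 377.4| / 35.3 = 0.6856
Noncentrality parameter: δ = d·√(n/2) = 0.6856 × √(45/2) = 3.2519
Two-sided α = 0.025 → critical value z_{0.0125} = 2.241.
Power = Φ(δ − 2.241) + Φ(−δ − 2.241) = Φ(1.010) + Φ(-5.493) = 0.8439 + 0.0000 = 0.8439.

Power ≈ 0.844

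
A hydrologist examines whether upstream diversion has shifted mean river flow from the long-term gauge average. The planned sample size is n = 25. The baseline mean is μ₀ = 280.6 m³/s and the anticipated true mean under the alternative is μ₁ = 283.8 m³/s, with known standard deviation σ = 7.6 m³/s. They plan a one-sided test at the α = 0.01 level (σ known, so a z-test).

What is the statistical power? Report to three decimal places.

Power ≈ 0.413

Standardized effect: d = |μ₁ − μ₀| / σ = |283.8 − 280.6| / 7.6 = 0.4211
Noncentrality parameter: δ = d·√n = 0.4211 × √25 = 2.1053
Critical value for a one-sided test at α = 0.01: z_α = 2.326.
Power = P(Z > 2.326 − δ) = Φ(-0.221) = 0.4125.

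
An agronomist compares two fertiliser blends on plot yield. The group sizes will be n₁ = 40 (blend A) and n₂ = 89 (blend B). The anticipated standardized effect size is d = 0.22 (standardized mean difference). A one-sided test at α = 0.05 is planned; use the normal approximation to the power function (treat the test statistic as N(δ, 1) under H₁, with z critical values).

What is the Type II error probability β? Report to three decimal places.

Noncentrality parameter: δ = d / √(1/n₁ + 1/n₂) = 0.22 / √(1/40 + 1/89) = 1.1557
Critical value for a one-sided test at α = 0.05: z_α = 1.645.
Power = Φ(δ − 1.645) = Φ(-0.489) = 0.3124.
Type II error: β = 1 − power = 1 − 0.3124 = 0.6876.

β ≈ 0.688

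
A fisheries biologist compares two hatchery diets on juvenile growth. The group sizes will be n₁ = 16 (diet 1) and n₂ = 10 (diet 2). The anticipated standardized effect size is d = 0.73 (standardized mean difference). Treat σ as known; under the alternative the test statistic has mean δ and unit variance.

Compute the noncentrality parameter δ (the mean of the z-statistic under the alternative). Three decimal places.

δ ≈ 1.811

δ = d / √(1/n₁ + 1/n₂) = 0.73 / √(1/16 + 1/10) = 1.8109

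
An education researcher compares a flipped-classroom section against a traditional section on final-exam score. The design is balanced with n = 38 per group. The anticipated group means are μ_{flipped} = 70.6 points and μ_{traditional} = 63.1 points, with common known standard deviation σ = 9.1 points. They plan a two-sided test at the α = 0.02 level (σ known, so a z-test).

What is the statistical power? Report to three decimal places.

Power ≈ 0.897

Standardized effect: d = |μ_{flipped} − μ_{traditional}| / σ = |70.6 − 63.1| / 9.1 = 0.8242
Noncentrality parameter: λ = d·√(n/2) = 0.8242 × √(38/2) = 3.5925
Two-sided α = 0.02 → critical value z_{0.01} = 2.326.
Power = Φ(λ − 2.326) + Φ(−λ − 2.326) = Φ(1.266) + Φ(-5.919) = 0.8973 + 0.0000 = 0.8973.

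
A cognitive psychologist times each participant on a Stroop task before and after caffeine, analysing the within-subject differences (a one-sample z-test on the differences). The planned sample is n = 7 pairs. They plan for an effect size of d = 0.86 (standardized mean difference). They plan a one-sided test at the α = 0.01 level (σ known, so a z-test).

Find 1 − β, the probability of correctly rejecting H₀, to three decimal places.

Noncentrality parameter: δ = d·√n = 0.86 × √7 = 2.2753
Critical value for a one-sided test at α = 0.01: z_α = 2.326.
Power = P(Z > 2.326 − δ) = Φ(-0.051) = 0.4797.

Power ≈ 0.480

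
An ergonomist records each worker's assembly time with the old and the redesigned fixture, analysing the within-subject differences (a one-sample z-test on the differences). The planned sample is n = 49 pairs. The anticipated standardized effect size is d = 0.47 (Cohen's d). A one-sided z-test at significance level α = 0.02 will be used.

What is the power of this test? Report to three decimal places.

Power ≈ 0.892

Noncentrality parameter: δ = d·√n = 0.47 × √49 = 3.2900
One-sided α = 0.02 → critical value z_{0.02} = 2.054.
Power = Φ(δ − 2.054) = Φ(1.236) = 0.8918.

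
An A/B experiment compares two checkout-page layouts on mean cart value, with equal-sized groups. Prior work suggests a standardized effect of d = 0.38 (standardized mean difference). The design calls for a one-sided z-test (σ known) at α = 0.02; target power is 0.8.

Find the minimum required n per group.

Set Φ(δ − 2.054) = 0.8; then δ − 2.054 = Φ⁻¹(0.8) = 0.842, giving δ = 2.895.
δ = d·√(n/2) ⇒ n = 2(δ/d)² = 2 × (2.895 / 0.38)² = 116.11.
Round up to the next whole unit.

n = 117 per group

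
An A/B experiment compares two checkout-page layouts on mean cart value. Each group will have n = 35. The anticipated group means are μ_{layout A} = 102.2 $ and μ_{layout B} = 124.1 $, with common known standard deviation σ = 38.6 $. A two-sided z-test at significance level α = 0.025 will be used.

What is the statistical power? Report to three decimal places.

Standardized effect: d = |μ_{layout A} − μ_{layout B}| / σ = |102.2 − 124.1| / 38.6 = 0.5674
Noncentrality parameter: δ = d·√(n/2) = 0.5674 × √(35/2) = 2.3734
Critical value for a two-sided test at α = 0.025: z_{α/2} = 2.241.
Power = Φ(δ − 2.241) + Φ(−δ − 2.241) = Φ(0.132) + Φ(-4.615) = 0.5525 + 0.0000 = 0.5525.

Power ≈ 0.553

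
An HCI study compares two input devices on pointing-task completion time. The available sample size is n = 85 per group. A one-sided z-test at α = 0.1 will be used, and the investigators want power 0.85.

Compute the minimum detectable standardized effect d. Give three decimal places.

Need Φ(δ − 1.282) = 0.85, so δ = 1.282 + 1.036 = 2.318.
δ = d·√(n/2) ⇒ d = δ/√(n/2) = 2.318/√(85/2) = 0.3556.

d ≈ 0.356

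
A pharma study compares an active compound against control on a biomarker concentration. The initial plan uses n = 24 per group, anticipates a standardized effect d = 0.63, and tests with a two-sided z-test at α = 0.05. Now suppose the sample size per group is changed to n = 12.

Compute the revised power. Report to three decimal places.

With n = 12 per group: δ = d·√(n/2) = 0.63 × √(12/2) = 1.5432. Critical value z_{0.025} = 1.960.
Revised power = Φ(δ − 1.960) + Φ(−δ − 1.960) = Φ(-0.417) + Φ(-3.503) = 0.3384 + 0.0002 = 0.3386.

Power ≈ 0.339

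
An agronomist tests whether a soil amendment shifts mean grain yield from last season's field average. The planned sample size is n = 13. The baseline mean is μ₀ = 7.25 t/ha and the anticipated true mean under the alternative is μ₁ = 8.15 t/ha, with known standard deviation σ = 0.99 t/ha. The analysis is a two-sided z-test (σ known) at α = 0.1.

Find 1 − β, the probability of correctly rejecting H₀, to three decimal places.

Standardized effect: d = |μ₁ − μ₀| / σ = |8.15 − 7.25| / 0.99 = 0.9091
Noncentrality parameter: δ = d·√n = 0.9091 × √13 = 3.2778
Critical value for a two-sided test at α = 0.1: z_{α/2} = 1.645.
Power = Φ(δ − 1.645) + Φ(−δ − 1.645) = Φ(1.633) + Φ(-4.923) = 0.9488 + 0.0000 = 0.9488.

Power ≈ 0.949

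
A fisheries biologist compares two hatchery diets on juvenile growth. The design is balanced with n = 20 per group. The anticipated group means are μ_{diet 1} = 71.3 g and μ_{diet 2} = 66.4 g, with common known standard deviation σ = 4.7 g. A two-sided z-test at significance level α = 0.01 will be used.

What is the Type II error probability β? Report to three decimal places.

β ≈ 0.235

Standardized effect: d = |μ_{diet 1} − μ_{diet 2}| / σ = |71.3 − 66.4| / 4.7 = 1.0426
Noncentrality parameter: δ = d·√(n/2) = 1.0426 × √(20/2) = 3.2968
Critical value for a two-sided test at α = 0.01: z_{α/2} = 2.576.
Power = Φ(δ − 2.576) + Φ(−δ − 2.576) = Φ(0.721) + Φ(-5.873) = 0.7645 + 0.0000 = 0.7645.
Type II error: β = 1 − power = 1 − 0.7645 = 0.2355.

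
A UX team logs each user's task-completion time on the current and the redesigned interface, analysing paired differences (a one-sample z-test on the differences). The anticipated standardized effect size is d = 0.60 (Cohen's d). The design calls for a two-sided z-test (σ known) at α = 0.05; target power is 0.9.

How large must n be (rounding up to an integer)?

For power 0.9 need Φ(δ − z_{0.025}) = 0.9, so δ = z_{0.025} + z_{0.10} = 1.960 + 1.282 = 3.242.
(The Φ(−δ − z_{α/2}) term is vanishingly small for δ > 0 and is dropped in the standard sample-size formula.)
δ = d·√n ⇒ n = (δ/d)² = (3.242 / 0.60)² = 29.19.
Round up to the next whole unit.

n = 30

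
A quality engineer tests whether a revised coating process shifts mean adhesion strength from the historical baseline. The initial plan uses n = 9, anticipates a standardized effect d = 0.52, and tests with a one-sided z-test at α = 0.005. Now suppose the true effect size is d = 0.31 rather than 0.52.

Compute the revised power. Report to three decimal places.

Power ≈ 0.050

With d = 0.31: δ = d·√n = 0.31 × √9 = 0.9300. Critical value z_{0.005} = 2.576.
Revised power = Φ(δ − 2.576) = Φ(-1.646) = 0.0499.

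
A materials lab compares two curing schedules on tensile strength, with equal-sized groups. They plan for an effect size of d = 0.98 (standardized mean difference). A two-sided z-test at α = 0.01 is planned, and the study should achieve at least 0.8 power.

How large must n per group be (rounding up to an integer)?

n = 25 per group

Set Φ(δ − 2.576) = 0.8; then δ − 2.576 = Φ⁻¹(0.8) = 0.842, giving δ = 3.417.
(Ignoring the negligible lower-tail rejection probability gives the usual closed-form inversion.)
δ = d·√(n/2) ⇒ n = 2(δ/d)² = 2 × (3.417 / 0.98)² = 24.32.
Rounding up, n = 25 per group.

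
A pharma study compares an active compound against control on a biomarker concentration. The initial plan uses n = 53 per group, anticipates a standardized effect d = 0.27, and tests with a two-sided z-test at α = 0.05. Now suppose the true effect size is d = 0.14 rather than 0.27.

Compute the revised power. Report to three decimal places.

Power ≈ 0.111

With d = 0.14: δ = d·√(n/2) = 0.14 × √(53/2) = 0.7207. Critical value z_{0.025} = 1.960.
Revised power = Φ(δ − 1.960) + Φ(−δ − 1.960) = Φ(-1.239) + Φ(-2.681) = 0.1076 + 0.0037 = 0.1113.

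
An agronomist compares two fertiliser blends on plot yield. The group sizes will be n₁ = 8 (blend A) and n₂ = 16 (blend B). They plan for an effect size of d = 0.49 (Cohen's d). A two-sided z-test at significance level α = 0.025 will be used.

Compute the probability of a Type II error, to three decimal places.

Noncentrality parameter: δ = d / √(1/n₁ + 1/n₂) = 0.49 / √(1/8 + 1/16) = 1.1316
Critical value for a two-sided test at α = 0.025: z_{α/2} = 2.241.
Power = Φ(δ − 2.241) + Φ(−δ − 2.241) = Φ(-1.110) + Φ(-3.373) = 0.1335 + 0.0004 = 0.1339.
Type II error: β = 1 − power = 1 − 0.1339 = 0.8661.

β ≈ 0.866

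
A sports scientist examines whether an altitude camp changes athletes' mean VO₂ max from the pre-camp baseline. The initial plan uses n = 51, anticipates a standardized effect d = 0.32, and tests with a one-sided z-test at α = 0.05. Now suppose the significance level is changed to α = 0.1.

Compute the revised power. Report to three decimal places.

δ = d·√n = 0.32 × √51 = 2.2853 (unchanged). New critical value: z_{0.1} = 1.282.
Revised power = P(Z > 1.282 − δ) = Φ(1.004) = 0.8422.

Power ≈ 0.842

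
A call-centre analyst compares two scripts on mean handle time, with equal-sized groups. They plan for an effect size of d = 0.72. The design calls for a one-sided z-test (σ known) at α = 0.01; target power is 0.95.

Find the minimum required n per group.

Set Φ(δ − 2.326) = 0.95; then δ − 2.326 = Φ⁻¹(0.95) = 1.645, giving δ = 3.971.
δ = d·√(n/2) ⇒ n = 2(δ/d)² = 2 × (3.971 / 0.72)² = 60.84.
Rounding up, n = 61 per group.

n = 61 per group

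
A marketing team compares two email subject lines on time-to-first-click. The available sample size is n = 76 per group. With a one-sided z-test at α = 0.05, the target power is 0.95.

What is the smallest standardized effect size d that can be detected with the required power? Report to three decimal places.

Need Φ(δ − 1.645) = 0.95, so δ = 1.645 + 1.645 = 3.290.
δ = d·√(n/2) ⇒ d = δ/√(n/2) = 3.290/√(76/2) = 0.5337.

d ≈ 0.534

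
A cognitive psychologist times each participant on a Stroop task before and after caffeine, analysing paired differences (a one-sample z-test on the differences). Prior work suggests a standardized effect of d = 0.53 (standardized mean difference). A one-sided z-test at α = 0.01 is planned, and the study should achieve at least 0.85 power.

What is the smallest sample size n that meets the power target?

n = 41

Set Φ(δ − 2.326) = 0.85; then δ − 2.326 = Φ⁻¹(0.85) = 1.036, giving δ = 3.363.
δ = d·√n ⇒ n = (δ/d)² = (3.363 / 0.53)² = 40.26.
Round up to the next whole unit.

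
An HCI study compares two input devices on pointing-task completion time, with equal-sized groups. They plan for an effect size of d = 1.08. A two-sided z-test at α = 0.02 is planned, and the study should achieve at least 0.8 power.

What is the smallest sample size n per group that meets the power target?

n = 18 per group

Set Φ(δ − 2.326) = 0.8; then δ − 2.326 = Φ⁻¹(0.8) = 0.842, giving δ = 3.168.
(Ignoring the negligible lower-tail rejection probability gives the usual closed-form inversion.)
δ = d·√(n/2) ⇒ n = 2(δ/d)² = 2 × (3.168 / 1.08)² = 17.21.
Rounding up, n = 18 per group.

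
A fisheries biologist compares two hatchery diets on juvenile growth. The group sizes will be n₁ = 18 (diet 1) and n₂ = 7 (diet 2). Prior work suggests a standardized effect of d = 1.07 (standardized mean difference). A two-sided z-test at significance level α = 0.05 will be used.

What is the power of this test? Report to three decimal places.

Noncentrality parameter: δ = d / √(1/n₁ + 1/n₂) = 1.07 / √(1/18 + 1/7) = 2.4021
Two-sided α = 0.05 → critical value z_{0.025} = 1.960.
Power = Φ(δ − 1.960) + Φ(−δ − 1.960) = Φ(0.442) + Φ(-4.362) = 0.6708 + 0.0000 = 0.6708.

Power ≈ 0.671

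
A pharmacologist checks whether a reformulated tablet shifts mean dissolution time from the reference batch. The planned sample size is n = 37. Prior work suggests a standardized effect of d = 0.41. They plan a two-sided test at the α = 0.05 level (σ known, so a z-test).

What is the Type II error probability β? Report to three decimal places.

β ≈ 0.297

Noncentrality parameter: δ = d·√n = 0.41 × √37 = 2.4939
Two-sided α = 0.05 → critical value z_{0.025} = 1.960.
Power = Φ(δ − 1.960) + Φ(−δ − 1.960) = Φ(0.534) + Φ(-4.454) = 0.7033 + 0.0000 = 0.7033.
Type II error: β = 1 − power = 1 − 0.7033 = 0.2967.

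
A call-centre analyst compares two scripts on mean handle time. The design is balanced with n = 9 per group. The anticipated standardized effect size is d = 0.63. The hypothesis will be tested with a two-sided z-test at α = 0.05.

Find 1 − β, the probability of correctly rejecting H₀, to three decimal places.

Power ≈ 0.267

Noncentrality parameter: λ = d·√(n/2) = 0.63 × √(9/2) = 1.3364
Critical value for a two-sided test at α = 0.05: z_{α/2} = 1.960.
Power = Φ(λ − 1.960) + Φ(−λ − 1.960) = Φ(-0.624) + Φ(-3.296) = 0.2665 + 0.0005 = 0.2670.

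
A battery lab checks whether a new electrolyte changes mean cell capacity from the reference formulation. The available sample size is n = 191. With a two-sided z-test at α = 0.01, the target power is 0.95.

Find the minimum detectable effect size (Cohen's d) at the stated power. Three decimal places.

Required noncentrality: δ = z_{0.005} + z_{0.05} = 2.576 + 1.645 = 4.221.
(The second rejection-region term Φ(−δ − z_{α/2}) is negligible and dropped.)
δ = d·√n ⇒ d = δ/√n = 4.221/√191 = 0.3054.

d ≈ 0.305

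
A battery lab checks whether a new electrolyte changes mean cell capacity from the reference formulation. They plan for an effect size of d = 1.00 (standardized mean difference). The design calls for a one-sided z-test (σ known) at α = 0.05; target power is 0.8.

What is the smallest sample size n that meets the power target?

n = 7

For power 0.8 need Φ(δ − z_{0.05}) = 0.8, so δ = z_{0.05} + z_{0.20} = 1.645 + 0.842 = 2.486.
δ = d·√n ⇒ n = (δ/d)² = (2.486 / 1.00)² = 6.18.
Round up to the next whole unit.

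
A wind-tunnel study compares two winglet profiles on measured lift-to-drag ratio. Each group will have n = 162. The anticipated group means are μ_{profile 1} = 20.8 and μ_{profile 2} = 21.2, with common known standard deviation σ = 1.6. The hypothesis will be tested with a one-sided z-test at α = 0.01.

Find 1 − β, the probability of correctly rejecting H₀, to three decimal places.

Standardized effect: d = |μ_{profile 1} − μ_{profile 2}| / σ = |20.8 − 21.2| / 1.6 = 0.2500
Noncentrality parameter: δ = d·√(n/2) = 0.2500 × √(162/2) = 2.2500
Critical value for a one-sided test at α = 0.01: z_α = 2.326.
Power = P(Z > 2.326 − δ) = Φ(-0.076) = 0.4696.

Power ≈ 0.470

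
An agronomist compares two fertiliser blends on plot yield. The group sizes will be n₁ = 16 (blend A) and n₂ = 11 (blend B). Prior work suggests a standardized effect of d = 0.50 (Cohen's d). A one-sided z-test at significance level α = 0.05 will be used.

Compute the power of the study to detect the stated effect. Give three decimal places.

Noncentrality parameter: δ = d / √(1/n₁ + 1/n₂) = 0.50 / √(1/16 + 1/11) = 1.2766
Critical value for a one-sided test at α = 0.05: z_α = 1.645.
Power = Φ(δ − 1.645) = Φ(-0.368) = 0.3563.

Power ≈ 0.356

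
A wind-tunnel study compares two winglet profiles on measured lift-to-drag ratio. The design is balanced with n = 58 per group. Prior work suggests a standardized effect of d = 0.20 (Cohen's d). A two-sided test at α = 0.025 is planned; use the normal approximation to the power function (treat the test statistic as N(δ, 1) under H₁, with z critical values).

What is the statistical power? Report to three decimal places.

Noncentrality parameter: δ = d·√(n/2) = 0.20 × √(58/2) = 1.0770
Critical value for a two-sided test at α = 0.025: z_{α/2} = 2.241.
Power = Φ(δ − 2.241) + Φ(−δ − 2.241) = Φ(-1.164) + Φ(-3.318) = 0.1221 + 0.0005 = 0.1226.

Power ≈ 0.123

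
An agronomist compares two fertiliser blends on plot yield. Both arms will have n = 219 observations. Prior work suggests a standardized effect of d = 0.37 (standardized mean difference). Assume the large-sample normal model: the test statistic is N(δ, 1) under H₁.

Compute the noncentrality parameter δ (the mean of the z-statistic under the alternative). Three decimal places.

The noncentrality parameter scales effect size by the design's sample-size factor: δ = d·√(n/2) = 0.37 × √(219/2) = 3.8718

δ ≈ 3.872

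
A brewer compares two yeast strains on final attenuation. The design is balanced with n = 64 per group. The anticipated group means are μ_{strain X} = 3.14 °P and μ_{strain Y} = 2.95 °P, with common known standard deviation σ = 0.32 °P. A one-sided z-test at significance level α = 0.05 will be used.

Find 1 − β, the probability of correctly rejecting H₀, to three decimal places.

Power ≈ 0.957

Standardized effect: d = |μ_{strain X} − μ_{strain Y}| / σ = |3.14 − 2.95| / 0.32 = 0.5938
Noncentrality parameter: δ = d·√(n/2) = 0.5938 × √(64/2) = 3.3588
Critical value for a one-sided test at α = 0.05: z_α = 1.645.
Power = Φ(δ − 1.645) = Φ(1.714) = 0.9567.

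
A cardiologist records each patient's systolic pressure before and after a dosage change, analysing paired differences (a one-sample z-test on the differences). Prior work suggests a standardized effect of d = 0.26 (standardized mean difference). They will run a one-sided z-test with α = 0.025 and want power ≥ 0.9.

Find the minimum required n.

For power 0.9 need Φ(δ − z_{0.025}) = 0.9, so δ = z_{0.025} + z_{0.10} = 1.960 + 1.282 = 3.242.
δ = d·√n ⇒ n = (δ/d)² = (3.242 / 0.26)² = 155.44.
Round up to the next whole unit.

n = 156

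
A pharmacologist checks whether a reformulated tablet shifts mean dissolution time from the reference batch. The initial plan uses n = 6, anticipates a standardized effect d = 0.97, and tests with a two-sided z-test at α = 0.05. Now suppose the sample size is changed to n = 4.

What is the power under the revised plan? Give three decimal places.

Power ≈ 0.492

With n = 4: δ = d·√n = 0.97 × √4 = 1.9400. Critical value z_{0.025} = 1.960.
Revised power = Φ(δ − 1.960) + Φ(−δ − 1.960) = Φ(-0.020) + Φ(-3.900) = 0.4920 + 0.0000 = 0.4921.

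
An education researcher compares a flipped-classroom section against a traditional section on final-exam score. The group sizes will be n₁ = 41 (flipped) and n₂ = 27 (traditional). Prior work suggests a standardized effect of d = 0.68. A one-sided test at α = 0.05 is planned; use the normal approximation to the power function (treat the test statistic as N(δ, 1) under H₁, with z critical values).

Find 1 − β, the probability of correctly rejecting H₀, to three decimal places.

Power ≈ 0.864

Noncentrality parameter: δ = d / √(1/n₁ + 1/n₂) = 0.68 / √(1/41 + 1/27) = 2.7436
Critical value for a one-sided test at α = 0.05: z_α = 1.645.
Power = P(Z > 1.645 − δ) = Φ(1.099) = 0.8641.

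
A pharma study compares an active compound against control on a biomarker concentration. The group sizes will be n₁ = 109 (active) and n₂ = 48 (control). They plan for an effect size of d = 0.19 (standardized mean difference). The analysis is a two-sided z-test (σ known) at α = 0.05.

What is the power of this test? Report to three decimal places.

Power ≈ 0.195

Noncentrality parameter: δ = d / √(1/n₁ + 1/n₂) = 0.19 / √(1/109 + 1/48) = 1.0968
Critical value for a two-sided test at α = 0.05: z_{α/2} = 1.960.
Power = Φ(δ − 1.960) + Φ(−δ − 1.960) = Φ(-0.863) + Φ(-3.057) = 0.1940 + 0.0011 = 0.1951.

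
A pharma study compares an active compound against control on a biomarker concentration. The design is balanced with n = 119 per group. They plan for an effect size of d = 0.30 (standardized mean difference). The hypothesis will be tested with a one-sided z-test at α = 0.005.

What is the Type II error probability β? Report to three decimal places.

β ≈ 0.603

Noncentrality parameter: δ = d·√(n/2) = 0.30 × √(119/2) = 2.3141
One-sided α = 0.005 → critical value z_{0.005} = 2.576.
Power = Φ(δ − 2.576) = Φ(-0.262) = 0.3968.
Type II error: β = 1 − power = 1 − 0.3968 = 0.6032.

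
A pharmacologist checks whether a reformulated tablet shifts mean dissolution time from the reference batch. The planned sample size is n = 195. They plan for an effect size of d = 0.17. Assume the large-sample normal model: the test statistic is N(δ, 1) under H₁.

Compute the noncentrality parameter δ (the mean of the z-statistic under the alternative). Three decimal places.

The noncentrality parameter scales effect size by the design's sample-size factor: δ = d·√n = 0.17 × √195 = 2.3739

δ ≈ 2.374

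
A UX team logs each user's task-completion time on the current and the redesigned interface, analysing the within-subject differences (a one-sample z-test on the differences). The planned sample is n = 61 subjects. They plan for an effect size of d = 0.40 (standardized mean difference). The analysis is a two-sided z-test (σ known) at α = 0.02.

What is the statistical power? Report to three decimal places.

Power ≈ 0.787

Noncentrality parameter: λ = d·√n = 0.40 × √61 = 3.1241
Critical value for a two-sided test at α = 0.02: z_{α/2} = 2.326.
Power = Φ(λ − 2.326) + Φ(−λ − 2.326) = Φ(0.798) + Φ(-5.450) = 0.7875 + 0.0000 = 0.7875.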